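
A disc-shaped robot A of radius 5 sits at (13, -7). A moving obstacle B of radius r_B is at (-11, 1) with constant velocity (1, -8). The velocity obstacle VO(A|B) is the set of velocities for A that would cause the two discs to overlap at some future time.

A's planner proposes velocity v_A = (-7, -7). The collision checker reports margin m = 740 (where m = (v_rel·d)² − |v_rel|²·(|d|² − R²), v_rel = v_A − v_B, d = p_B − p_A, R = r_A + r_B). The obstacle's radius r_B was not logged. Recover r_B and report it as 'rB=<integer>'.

m = 740
d = (-24, 8);  v_rel = (-8, 1),  |v_rel|² = 65
v_rel×d = (-8)·(8) − (1)·(-24) = -40
since m = R²·65 − (-40)²:  R² = (1600 + 740) / 65 = 36
R = √36 = 6  ⇒  r_B = 6 − 5 = 1

rB=1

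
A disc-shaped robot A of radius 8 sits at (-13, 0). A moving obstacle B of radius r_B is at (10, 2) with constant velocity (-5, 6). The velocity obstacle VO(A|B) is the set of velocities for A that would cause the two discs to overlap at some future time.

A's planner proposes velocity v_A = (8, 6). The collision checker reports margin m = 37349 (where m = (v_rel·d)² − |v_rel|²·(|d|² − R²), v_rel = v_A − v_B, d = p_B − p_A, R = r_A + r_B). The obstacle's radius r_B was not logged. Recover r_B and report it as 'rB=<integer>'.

m = 37349
d = (23, 2);  v_rel = (13, 0),  |v_rel|² = 169
v_rel×d = (13)·(2) − (0)·(23) = 26
since m = R²·169 − 26²:  R² = (676 + 37349) / 169 = 225
R = √225 = 15  ⇒  r_B = 15 − 8 = 7

rB=7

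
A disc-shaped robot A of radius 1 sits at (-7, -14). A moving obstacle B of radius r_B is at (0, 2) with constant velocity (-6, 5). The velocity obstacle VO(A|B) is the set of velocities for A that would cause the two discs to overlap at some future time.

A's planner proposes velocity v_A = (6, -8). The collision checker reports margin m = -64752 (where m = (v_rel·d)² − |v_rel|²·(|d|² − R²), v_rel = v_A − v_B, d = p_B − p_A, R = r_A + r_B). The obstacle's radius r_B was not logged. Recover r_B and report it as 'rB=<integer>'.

m = -64752
d = (7, 16);  v_rel = (12, -13),  |v_rel|² = 313
v_rel×d = (12)·(16) − (-13)·(7) = 283
since m = R²·313 − 283²:  R² = (80089 + -64752) / 313 = 49
R = √49 = 7  ⇒  r_B = 7 − 1 = 6

rB=6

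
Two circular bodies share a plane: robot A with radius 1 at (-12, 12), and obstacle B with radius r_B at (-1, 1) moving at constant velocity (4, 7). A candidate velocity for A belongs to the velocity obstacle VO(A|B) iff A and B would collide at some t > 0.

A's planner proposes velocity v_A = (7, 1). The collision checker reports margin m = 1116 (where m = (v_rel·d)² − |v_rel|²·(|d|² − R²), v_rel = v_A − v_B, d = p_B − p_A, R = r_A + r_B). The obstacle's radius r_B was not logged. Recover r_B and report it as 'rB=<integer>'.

m = 1116
d = (11, -11);  v_rel = (3, -6),  |v_rel|² = 45
v_rel×d = (3)·(-11) − (-6)·(11) = 33
since m = R²·45 − 33²:  R² = (1089 + 1116) / 45 = 49
R = √49 = 7  ⇒  r_B = 7 − 1 = 6

rB=6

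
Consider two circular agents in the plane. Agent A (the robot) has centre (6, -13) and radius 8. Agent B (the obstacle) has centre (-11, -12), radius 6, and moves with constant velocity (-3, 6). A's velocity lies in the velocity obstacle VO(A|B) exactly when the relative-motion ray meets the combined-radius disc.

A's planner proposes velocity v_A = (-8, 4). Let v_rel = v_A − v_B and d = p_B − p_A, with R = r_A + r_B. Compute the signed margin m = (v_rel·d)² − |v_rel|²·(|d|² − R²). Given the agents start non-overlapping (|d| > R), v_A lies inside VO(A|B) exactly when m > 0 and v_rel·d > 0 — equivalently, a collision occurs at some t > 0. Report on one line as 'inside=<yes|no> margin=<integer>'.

d = (-17, 1),  |d|² = 290;  R = 8+6 = 14,  c = 290−14² = 94
v_rel = (-5, -2),  |v_rel|² = 29;  v_rel·d = (-5)·(-17) + (-2)·(1) = 83
29·t² − 166·t + 94 = 0  ⇒  m = 83² − 29·94 = 4163
m = 4163 > 0,  v_rel·d = 83 > 0  ⇒  inside

inside=yes margin=4163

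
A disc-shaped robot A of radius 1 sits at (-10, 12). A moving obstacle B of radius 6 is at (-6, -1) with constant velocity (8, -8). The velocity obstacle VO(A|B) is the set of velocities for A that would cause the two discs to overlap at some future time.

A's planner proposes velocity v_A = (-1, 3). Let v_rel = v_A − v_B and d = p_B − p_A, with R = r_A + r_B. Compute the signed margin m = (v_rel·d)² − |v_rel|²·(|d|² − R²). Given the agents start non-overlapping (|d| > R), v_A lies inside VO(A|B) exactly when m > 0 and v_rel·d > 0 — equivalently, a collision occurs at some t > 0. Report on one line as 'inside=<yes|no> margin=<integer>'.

d = (4, -13),  |d|² = 185;  R = 1+6 = 7,  c = 185−7² = 136
v_rel = (-9, 11),  |v_rel|² = 202;  v_rel·d = (-9)·(4) + (11)·(-13) = -179
202·t² + 358·t + 136 = 0  ⇒  m = (-179)² − 202·136 = 4569
m = 4569 > 0,  v_rel·d = -179 < 0  ⇒  outside

inside=no margin=4569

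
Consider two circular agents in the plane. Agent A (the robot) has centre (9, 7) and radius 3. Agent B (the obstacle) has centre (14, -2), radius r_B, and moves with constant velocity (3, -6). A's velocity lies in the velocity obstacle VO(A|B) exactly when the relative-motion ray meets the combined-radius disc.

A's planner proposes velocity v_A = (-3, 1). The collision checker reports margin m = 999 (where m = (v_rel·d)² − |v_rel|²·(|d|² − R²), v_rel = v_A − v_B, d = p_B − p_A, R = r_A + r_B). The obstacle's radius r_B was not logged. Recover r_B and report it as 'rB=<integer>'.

m = 999
d = (5, -9);  v_rel = (-6, 7),  |v_rel|² = 85
v_rel×d = (-6)·(-9) − (7)·(5) = 19
since m = R²·85 − 19²:  R² = (361 + 999) / 85 = 16
R = √16 = 4  ⇒  r_B = 4 − 3 = 1

rB=1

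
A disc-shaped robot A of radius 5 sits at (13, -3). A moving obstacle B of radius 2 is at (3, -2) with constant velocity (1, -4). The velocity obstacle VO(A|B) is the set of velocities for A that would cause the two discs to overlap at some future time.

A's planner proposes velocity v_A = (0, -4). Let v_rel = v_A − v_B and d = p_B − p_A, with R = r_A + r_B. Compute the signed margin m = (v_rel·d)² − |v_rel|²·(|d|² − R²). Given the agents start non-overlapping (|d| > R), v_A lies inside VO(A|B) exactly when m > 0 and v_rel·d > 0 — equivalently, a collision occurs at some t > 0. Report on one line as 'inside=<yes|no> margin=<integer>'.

d = (-10, 1),  |d|² = 101;  R = 5+2 = 7,  c = 101−7² = 52
v_rel = (-1, 0),  |v_rel|² = 1;  v_rel·d = (-1)·(-10) + (0)·(1) = 10
1·t² − 20·t + 52 = 0  ⇒  m = 10² − 1·52 = 48
m = 48 > 0,  v_rel·d = 10 > 0  ⇒  inside

inside=yes margin=48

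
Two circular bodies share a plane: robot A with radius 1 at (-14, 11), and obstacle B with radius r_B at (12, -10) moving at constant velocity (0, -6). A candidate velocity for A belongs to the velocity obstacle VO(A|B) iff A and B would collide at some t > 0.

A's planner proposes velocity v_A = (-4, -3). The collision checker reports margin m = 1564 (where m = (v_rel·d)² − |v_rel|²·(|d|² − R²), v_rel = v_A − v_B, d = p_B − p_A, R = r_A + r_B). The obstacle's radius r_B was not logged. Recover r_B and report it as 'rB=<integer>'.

m = 1564
d = (26, -21);  v_rel = (-4, 3),  |v_rel|² = 25
v_rel×d = (-4)·(-21) − (3)·(26) = 6
since m = R²·25 − 6²:  R² = (36 + 1564) / 25 = 64
R = √64 = 8  ⇒  r_B = 8 − 1 = 7

rB=7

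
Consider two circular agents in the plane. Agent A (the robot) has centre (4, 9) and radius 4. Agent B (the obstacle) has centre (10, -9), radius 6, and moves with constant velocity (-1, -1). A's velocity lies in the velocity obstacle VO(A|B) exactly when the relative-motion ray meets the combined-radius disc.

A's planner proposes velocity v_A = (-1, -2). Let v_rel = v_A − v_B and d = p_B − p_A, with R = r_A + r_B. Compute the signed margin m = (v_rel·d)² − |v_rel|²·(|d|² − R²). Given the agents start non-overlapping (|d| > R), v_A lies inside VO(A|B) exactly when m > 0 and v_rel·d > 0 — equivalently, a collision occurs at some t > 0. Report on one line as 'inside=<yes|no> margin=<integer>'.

d = (6, -18),  |d|² = 360;  R = 4+6 = 10,  c = 360−10² = 260
v_rel = (0, -1),  |v_rel|² = 1;  v_rel·d = (0)·(6) + (-1)·(-18) = 18
1·t² − 36·t + 260 = 0  ⇒  m = 18² − 1·260 = 64
m = 64 > 0,  v_rel·d = 18 > 0  ⇒  inside

inside=yes margin=64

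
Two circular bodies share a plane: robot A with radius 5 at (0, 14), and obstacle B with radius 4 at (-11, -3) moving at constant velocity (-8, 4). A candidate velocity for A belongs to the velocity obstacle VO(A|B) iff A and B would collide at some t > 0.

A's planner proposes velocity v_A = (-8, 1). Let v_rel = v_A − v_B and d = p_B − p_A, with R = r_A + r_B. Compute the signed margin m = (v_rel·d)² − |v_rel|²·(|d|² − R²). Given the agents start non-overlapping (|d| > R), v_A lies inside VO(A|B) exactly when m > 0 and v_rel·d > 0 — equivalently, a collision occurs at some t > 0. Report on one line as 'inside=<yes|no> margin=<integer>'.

d = (-11, -17),  |d|² = 410;  R = 5+4 = 9,  c = 410−9² = 329
v_rel = (0, -3),  |v_rel|² = 9;  v_rel·d = (0)·(-11) + (-3)·(-17) = 51
9·t² − 102·t + 329 = 0  ⇒  m = 51² − 9·329 = -360
m = -360 < 0,  v_rel·d = 51 > 0  ⇒  outside

inside=no margin=-360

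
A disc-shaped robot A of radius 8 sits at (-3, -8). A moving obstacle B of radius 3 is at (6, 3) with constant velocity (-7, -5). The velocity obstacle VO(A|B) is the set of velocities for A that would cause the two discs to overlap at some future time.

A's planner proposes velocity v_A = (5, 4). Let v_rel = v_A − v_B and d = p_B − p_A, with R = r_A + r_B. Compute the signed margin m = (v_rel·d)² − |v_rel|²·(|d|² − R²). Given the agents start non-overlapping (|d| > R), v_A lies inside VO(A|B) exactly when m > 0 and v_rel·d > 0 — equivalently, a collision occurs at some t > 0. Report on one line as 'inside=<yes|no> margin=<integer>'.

d = (9, 11),  |d|² = 202;  R = 8+3 = 11,  c = 202−11² = 81
v_rel = (12, 9),  |v_rel|² = 225;  v_rel·d = (12)·(9) + (9)·(11) = 207
225·t² − 414·t + 81 = 0  ⇒  m = 207² − 225·81 = 24624
m = 24624 > 0,  v_rel·d = 207 > 0  ⇒  inside

inside=yes margin=24624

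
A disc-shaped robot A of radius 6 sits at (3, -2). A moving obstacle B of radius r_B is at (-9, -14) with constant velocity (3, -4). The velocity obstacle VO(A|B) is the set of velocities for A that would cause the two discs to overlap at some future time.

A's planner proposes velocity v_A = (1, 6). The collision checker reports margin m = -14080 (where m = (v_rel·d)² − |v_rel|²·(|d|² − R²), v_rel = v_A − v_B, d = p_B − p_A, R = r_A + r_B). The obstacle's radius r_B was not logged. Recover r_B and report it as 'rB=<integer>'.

m = -14080
d = (-12, -12);  v_rel = (-2, 10),  |v_rel|² = 104
v_rel×d = (-2)·(-12) − (10)·(-12) = 144
since m = R²·104 − 144²:  R² = (20736 + -14080) / 104 = 64
R = √64 = 8  ⇒  r_B = 8 − 6 = 2

rB=2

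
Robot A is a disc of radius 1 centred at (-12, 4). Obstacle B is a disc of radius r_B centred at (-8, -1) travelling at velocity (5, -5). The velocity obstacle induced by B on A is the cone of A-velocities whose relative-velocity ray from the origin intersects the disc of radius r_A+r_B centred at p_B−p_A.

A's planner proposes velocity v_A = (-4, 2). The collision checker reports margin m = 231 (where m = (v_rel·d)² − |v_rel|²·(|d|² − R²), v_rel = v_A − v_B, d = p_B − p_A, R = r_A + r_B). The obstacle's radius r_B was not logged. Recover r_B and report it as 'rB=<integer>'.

m = 231
d = (4, -5);  v_rel = (-9, 7),  |v_rel|² = 130
v_rel×d = (-9)·(-5) − (7)·(4) = 17
since m = R²·130 − 17²:  R² = (289 + 231) / 130 = 4
R = √4 = 2  ⇒  r_B = 2 − 1 = 1

rB=1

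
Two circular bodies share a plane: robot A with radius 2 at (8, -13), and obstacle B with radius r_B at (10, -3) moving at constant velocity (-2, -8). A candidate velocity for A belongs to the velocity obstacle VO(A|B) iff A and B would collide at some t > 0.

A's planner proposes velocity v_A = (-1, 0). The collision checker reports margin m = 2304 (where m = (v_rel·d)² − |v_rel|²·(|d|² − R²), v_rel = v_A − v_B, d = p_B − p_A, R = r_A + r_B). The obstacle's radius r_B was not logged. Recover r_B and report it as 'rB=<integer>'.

m = 2304
d = (2, 10);  v_rel = (1, 8),  |v_rel|² = 65
v_rel×d = (1)·(10) − (8)·(2) = -6
since m = R²·65 − (-6)²:  R² = (36 + 2304) / 65 = 36
R = √36 = 6  ⇒  r_B = 6 − 2 = 4

rB=4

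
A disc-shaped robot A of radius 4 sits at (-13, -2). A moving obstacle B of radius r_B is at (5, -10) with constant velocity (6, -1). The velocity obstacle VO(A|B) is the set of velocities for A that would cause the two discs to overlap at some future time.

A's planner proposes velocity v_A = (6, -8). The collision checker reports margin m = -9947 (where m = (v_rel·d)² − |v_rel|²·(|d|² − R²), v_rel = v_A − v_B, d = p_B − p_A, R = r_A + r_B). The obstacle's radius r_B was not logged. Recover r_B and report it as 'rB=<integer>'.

m = -9947
d = (18, -8);  v_rel = (0, -7),  |v_rel|² = 49
v_rel×d = (0)·(-8) − (-7)·(18) = 126
since m = R²·49 − 126²:  R² = (15876 + -9947) / 49 = 121
R = √121 = 11  ⇒  r_B = 11 − 4 = 7

rB=7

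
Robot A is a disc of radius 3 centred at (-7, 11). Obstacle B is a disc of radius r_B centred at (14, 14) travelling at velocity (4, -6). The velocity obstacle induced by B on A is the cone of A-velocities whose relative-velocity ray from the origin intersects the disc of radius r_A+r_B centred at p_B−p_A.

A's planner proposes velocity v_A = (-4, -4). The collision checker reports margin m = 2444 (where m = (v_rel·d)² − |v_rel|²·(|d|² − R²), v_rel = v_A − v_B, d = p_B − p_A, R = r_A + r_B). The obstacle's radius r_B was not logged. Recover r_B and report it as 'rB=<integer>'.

m = 2444
d = (21, 3);  v_rel = (-8, 2),  |v_rel|² = 68
v_rel×d = (-8)·(3) − (2)·(21) = -66
since m = R²·68 − (-66)²:  R² = (4356 + 2444) / 68 = 100
R = √100 = 10  ⇒  r_B = 10 − 3 = 7

rB=7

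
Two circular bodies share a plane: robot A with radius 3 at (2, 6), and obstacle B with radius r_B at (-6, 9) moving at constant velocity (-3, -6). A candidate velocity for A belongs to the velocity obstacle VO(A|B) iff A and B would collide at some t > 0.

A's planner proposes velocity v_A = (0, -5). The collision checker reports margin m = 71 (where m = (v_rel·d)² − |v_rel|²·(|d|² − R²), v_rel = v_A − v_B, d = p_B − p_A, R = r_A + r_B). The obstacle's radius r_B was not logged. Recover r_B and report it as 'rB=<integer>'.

m = 71
d = (-8, 3);  v_rel = (3, 1),  |v_rel|² = 10
v_rel×d = (3)·(3) − (1)·(-8) = 17
since m = R²·10 − 17²:  R² = (289 + 71) / 10 = 36
R = √36 = 6  ⇒  r_B = 6 − 3 = 3

rB=3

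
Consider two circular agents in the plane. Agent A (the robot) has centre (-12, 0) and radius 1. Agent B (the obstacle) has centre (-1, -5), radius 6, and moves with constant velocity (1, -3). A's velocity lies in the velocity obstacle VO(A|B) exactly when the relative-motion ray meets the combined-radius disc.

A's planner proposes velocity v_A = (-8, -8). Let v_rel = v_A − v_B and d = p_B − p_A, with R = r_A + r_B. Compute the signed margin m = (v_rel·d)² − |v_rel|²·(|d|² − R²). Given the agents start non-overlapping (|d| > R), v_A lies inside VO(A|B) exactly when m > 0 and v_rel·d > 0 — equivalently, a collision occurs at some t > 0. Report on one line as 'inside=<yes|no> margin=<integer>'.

d = (11, -5),  |d|² = 146;  R = 1+6 = 7,  c = 146−7² = 97
v_rel = (-9, -5),  |v_rel|² = 106;  v_rel·d = (-9)·(11) + (-5)·(-5) = -74
106·t² + 148·t + 97 = 0  ⇒  m = (-74)² − 106·97 = -4806
m = -4806 < 0,  v_rel·d = -74 < 0  ⇒  outside

inside=no margin=-4806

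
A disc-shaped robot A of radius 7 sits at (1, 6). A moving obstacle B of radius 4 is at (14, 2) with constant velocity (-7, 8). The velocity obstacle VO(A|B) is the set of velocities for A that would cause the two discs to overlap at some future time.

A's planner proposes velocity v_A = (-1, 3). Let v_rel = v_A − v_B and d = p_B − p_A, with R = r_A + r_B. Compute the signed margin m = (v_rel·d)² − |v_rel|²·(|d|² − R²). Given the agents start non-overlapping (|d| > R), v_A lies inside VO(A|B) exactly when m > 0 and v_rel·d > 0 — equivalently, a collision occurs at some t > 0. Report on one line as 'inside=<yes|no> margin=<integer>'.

d = (13, -4),  |d|² = 185;  R = 7+4 = 11,  c = 185−11² = 64
v_rel = (6, -5),  |v_rel|² = 61;  v_rel·d = (6)·(13) + (-5)·(-4) = 98
61·t² − 196·t + 64 = 0  ⇒  m = 98² − 61·64 = 5700
m = 5700 > 0,  v_rel·d = 98 > 0  ⇒  inside

inside=yes margin=5700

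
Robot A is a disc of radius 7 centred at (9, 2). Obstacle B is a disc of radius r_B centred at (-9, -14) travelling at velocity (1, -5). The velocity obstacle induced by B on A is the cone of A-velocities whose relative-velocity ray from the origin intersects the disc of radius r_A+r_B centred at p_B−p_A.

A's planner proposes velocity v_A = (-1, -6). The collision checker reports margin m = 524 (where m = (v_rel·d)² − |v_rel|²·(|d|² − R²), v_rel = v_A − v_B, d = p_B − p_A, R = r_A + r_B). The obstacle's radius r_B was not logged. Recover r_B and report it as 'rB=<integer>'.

m = 524
d = (-18, -16);  v_rel = (-2, -1),  |v_rel|² = 5
v_rel×d = (-2)·(-16) − (-1)·(-18) = 14
since m = R²·5 − 14²:  R² = (196 + 524) / 5 = 144
R = √144 = 12  ⇒  r_B = 12 − 7 = 5

rB=5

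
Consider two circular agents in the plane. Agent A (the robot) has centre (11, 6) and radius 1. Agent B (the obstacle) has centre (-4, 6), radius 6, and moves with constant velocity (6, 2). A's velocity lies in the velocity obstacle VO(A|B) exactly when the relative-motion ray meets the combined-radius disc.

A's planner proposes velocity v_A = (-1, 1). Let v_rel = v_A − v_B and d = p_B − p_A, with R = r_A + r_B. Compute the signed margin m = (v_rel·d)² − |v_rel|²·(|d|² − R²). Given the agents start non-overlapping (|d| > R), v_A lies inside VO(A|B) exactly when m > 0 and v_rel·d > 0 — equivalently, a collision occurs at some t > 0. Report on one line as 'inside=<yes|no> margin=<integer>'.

d = (-15, 0),  |d|² = 225;  R = 1+6 = 7,  c = 225−7² = 176
v_rel = (-7, -1),  |v_rel|² = 50;  v_rel·d = (-7)·(-15) + (-1)·(0) = 105
50·t² − 210·t + 176 = 0  ⇒  m = 105² − 50·176 = 2225
m = 2225 > 0,  v_rel·d = 105 > 0  ⇒  inside

inside=yes margin=2225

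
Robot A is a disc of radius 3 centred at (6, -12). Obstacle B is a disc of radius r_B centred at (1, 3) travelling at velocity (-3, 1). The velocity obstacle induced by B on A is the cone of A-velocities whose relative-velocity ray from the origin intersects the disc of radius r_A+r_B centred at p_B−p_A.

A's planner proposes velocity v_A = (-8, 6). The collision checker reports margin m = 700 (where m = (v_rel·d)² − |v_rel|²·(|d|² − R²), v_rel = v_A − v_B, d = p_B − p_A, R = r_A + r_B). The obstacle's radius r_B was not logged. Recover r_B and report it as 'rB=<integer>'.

m = 700
d = (-5, 15);  v_rel = (-5, 5),  |v_rel|² = 50
v_rel×d = (-5)·(15) − (5)·(-5) = -50
since m = R²·50 − (-50)²:  R² = (2500 + 700) / 50 = 64
R = √64 = 8  ⇒  r_B = 8 − 3 = 5

rB=5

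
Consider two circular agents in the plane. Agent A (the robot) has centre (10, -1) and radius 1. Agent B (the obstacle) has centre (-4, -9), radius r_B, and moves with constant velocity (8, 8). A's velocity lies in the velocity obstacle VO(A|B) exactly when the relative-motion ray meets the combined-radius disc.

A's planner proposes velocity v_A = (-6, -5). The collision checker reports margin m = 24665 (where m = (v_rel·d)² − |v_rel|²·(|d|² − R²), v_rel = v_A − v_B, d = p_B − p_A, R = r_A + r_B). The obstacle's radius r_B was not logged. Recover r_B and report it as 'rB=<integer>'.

m = 24665
d = (-14, -8);  v_rel = (-14, -13),  |v_rel|² = 365
v_rel×d = (-14)·(-8) − (-13)·(-14) = -70
since m = R²·365 − (-70)²:  R² = (4900 + 24665) / 365 = 81
R = √81 = 9  ⇒  r_B = 9 − 1 = 8

rB=8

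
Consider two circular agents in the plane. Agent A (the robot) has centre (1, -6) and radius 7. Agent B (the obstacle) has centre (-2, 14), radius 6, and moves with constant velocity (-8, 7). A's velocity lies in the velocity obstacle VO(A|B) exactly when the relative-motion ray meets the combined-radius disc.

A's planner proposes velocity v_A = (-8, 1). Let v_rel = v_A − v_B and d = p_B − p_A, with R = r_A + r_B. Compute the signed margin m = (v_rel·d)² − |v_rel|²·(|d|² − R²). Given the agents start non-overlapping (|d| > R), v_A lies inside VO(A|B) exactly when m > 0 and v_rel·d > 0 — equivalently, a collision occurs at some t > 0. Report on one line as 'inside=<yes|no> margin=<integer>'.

d = (-3, 20),  |d|² = 409;  R = 7+6 = 13,  c = 409−13² = 240
v_rel = (0, -6),  |v_rel|² = 36;  v_rel·d = (0)·(-3) + (-6)·(20) = -120
36·t² + 240·t + 240 = 0  ⇒  m = (-120)² − 36·240 = 5760
m = 5760 > 0,  v_rel·d = -120 < 0  ⇒  outside

inside=no margin=5760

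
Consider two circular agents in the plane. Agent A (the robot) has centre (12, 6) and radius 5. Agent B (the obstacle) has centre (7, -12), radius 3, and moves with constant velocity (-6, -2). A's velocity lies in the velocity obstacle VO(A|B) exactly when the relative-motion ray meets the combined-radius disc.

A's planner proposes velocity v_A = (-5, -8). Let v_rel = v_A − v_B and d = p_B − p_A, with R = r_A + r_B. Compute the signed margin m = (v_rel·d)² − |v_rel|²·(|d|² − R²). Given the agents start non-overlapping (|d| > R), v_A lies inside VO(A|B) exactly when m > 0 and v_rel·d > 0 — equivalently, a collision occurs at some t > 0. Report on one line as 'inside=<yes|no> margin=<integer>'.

d = (-5, -18),  |d|² = 349;  R = 5+3 = 8,  c = 349−8² = 285
v_rel = (1, -6),  |v_rel|² = 37;  v_rel·d = (1)·(-5) + (-6)·(-18) = 103
37·t² − 206·t + 285 = 0  ⇒  m = 103² − 37·285 = 64
m = 64 > 0,  v_rel·d = 103 > 0  ⇒  inside

inside=yes margin=64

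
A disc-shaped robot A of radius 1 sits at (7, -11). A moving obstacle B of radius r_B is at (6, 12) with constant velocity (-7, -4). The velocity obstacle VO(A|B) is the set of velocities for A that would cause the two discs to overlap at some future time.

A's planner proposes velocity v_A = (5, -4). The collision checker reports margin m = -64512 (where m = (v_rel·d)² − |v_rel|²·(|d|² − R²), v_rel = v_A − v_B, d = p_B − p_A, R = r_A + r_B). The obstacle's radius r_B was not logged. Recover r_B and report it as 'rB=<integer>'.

m = -64512
d = (-1, 23);  v_rel = (12, 0),  |v_rel|² = 144
v_rel×d = (12)·(23) − (0)·(-1) = 276
since m = R²·144 − 276²:  R² = (76176 + -64512) / 144 = 81
R = √81 = 9  ⇒  r_B = 9 − 1 = 8

rB=8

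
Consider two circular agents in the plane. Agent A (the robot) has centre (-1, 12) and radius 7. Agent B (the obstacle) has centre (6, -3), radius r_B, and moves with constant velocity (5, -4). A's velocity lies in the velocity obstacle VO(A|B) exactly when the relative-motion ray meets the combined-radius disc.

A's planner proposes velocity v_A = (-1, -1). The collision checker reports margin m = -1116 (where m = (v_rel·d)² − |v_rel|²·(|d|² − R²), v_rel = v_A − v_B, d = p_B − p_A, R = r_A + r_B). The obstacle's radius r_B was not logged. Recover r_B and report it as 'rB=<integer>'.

m = -1116
d = (7, -15);  v_rel = (-6, 3),  |v_rel|² = 45
v_rel×d = (-6)·(-15) − (3)·(7) = 69
since m = R²·45 − 69²:  R² = (4761 + -1116) / 45 = 81
R = √81 = 9  ⇒  r_B = 9 − 7 = 2

rB=2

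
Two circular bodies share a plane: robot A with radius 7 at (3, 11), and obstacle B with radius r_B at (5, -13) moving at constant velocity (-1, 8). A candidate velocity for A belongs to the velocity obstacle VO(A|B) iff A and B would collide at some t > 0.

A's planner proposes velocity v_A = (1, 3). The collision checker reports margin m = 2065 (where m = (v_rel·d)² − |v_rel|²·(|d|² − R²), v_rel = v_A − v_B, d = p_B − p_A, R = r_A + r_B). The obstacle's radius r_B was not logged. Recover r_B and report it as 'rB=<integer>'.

m = 2065
d = (2, -24);  v_rel = (2, -5),  |v_rel|² = 29
v_rel×d = (2)·(-24) − (-5)·(2) = -38
since m = R²·29 − (-38)²:  R² = (1444 + 2065) / 29 = 121
R = √121 = 11  ⇒  r_B = 11 − 7 = 4

rB=4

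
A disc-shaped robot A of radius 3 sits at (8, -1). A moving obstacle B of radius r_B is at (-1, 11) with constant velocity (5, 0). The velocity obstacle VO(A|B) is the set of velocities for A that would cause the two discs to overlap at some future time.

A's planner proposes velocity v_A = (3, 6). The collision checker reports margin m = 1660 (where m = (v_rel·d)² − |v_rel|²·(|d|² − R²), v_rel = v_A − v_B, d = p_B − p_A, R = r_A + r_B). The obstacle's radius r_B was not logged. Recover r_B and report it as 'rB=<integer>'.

m = 1660
d = (-9, 12);  v_rel = (-2, 6),  |v_rel|² = 40
v_rel×d = (-2)·(12) − (6)·(-9) = 30
since m = R²·40 − 30²:  R² = (900 + 1660) / 40 = 64
R = √64 = 8  ⇒  r_B = 8 − 3 = 5

rB=5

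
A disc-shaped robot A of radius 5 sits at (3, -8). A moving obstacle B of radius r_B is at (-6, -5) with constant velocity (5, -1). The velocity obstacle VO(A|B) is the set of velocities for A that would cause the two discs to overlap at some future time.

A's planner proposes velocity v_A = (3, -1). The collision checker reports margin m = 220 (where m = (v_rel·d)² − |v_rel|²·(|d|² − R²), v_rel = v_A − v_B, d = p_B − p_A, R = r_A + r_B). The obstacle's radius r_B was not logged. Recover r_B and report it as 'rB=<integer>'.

m = 220
d = (-9, 3);  v_rel = (-2, 0),  |v_rel|² = 4
v_rel×d = (-2)·(3) − (0)·(-9) = -6
since m = R²·4 − (-6)²:  R² = (36 + 220) / 4 = 64
R = √64 = 8  ⇒  r_B = 8 − 5 = 3

rB=3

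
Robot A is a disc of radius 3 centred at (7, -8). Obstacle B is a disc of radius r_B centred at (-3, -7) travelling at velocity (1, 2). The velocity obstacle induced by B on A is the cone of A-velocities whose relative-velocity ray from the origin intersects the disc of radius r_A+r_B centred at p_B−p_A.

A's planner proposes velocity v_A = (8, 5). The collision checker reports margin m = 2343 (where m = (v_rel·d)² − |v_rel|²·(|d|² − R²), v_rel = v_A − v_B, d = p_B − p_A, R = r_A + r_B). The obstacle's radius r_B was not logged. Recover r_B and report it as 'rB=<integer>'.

m = 2343
d = (-10, 1);  v_rel = (7, 3),  |v_rel|² = 58
v_rel×d = (7)·(1) − (3)·(-10) = 37
since m = R²·58 − 37²:  R² = (1369 + 2343) / 58 = 64
R = √64 = 8  ⇒  r_B = 8 − 3 = 5

rB=5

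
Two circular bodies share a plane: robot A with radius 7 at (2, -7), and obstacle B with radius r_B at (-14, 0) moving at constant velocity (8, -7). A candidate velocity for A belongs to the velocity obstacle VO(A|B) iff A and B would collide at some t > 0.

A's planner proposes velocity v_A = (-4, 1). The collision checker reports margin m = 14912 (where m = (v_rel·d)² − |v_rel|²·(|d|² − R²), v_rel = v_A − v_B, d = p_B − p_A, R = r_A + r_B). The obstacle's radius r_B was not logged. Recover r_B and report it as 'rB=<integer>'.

m = 14912
d = (-16, 7);  v_rel = (-12, 8),  |v_rel|² = 208
v_rel×d = (-12)·(7) − (8)·(-16) = 44
since m = R²·208 − 44²:  R² = (1936 + 14912) / 208 = 81
R = √81 = 9  ⇒  r_B = 9 − 7 = 2

rB=2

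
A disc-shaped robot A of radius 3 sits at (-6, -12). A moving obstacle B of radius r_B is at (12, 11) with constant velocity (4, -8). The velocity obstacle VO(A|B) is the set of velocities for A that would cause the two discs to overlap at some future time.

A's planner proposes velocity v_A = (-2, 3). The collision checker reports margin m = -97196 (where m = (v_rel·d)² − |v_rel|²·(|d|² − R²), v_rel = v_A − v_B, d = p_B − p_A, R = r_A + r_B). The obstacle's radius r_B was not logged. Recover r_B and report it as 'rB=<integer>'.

m = -97196
d = (18, 23);  v_rel = (-6, 11),  |v_rel|² = 157
v_rel×d = (-6)·(23) − (11)·(18) = -336
since m = R²·157 − (-336)²:  R² = (112896 + -97196) / 157 = 100
R = √100 = 10  ⇒  r_B = 10 − 3 = 7

rB=7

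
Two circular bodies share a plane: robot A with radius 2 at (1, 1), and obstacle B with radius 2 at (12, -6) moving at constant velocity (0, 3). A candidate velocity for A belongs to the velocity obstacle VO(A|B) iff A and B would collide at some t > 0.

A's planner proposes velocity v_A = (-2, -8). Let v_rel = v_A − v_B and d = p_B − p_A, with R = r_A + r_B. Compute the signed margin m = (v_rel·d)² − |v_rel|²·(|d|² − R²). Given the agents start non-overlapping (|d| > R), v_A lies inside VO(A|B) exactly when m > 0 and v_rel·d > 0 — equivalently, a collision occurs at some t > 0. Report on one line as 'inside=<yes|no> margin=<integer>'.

d = (11, -7),  |d|² = 170;  R = 2+2 = 4,  c = 170−4² = 154
v_rel = (-2, -11),  |v_rel|² = 125;  v_rel·d = (-2)·(11) + (-11)·(-7) = 55
125·t² − 110·t + 154 = 0  ⇒  m = 55² − 125·154 = -16225
m = -16225 < 0,  v_rel·d = 55 > 0  ⇒  outside

inside=no margin=-16225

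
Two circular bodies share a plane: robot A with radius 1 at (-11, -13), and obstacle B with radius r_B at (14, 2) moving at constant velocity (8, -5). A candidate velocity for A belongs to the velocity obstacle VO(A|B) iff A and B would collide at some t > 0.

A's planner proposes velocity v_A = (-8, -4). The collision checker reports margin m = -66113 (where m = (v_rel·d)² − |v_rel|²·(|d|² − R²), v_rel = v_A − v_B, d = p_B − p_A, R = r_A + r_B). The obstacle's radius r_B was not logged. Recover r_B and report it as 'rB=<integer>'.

m = -66113
d = (25, 15);  v_rel = (-16, 1),  |v_rel|² = 257
v_rel×d = (-16)·(15) − (1)·(25) = -265
since m = R²·257 − (-265)²:  R² = (70225 + -66113) / 257 = 16
R = √16 = 4  ⇒  r_B = 4 − 1 = 3

rB=3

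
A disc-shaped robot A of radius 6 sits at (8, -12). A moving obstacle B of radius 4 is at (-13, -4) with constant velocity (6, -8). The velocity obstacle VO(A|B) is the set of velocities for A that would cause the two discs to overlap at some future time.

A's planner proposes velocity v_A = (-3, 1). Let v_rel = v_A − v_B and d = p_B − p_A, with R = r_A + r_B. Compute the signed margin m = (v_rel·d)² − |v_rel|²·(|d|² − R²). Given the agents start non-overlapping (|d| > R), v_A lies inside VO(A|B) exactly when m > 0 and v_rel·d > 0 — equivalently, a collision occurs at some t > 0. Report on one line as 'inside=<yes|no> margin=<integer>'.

d = (-21, 8),  |d|² = 505;  R = 6+4 = 10,  c = 505−10² = 405
v_rel = (-9, 9),  |v_rel|² = 162;  v_rel·d = (-9)·(-21) + (9)·(8) = 261
162·t² − 522·t + 405 = 0  ⇒  m = 261² − 162·405 = 2511
m = 2511 > 0,  v_rel·d = 261 > 0  ⇒  inside

inside=yes margin=2511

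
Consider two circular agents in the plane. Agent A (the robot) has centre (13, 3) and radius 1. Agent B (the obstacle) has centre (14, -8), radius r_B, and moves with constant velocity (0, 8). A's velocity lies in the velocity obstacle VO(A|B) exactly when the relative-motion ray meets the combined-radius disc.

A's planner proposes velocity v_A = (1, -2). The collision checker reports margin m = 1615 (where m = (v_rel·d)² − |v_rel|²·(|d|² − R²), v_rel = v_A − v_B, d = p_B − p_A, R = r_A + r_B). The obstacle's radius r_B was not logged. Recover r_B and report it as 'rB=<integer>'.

m = 1615
d = (1, -11);  v_rel = (1, -10),  |v_rel|² = 101
v_rel×d = (1)·(-11) − (-10)·(1) = -1
since m = R²·101 − (-1)²:  R² = (1 + 1615) / 101 = 16
R = √16 = 4  ⇒  r_B = 4 − 1 = 3

rB=3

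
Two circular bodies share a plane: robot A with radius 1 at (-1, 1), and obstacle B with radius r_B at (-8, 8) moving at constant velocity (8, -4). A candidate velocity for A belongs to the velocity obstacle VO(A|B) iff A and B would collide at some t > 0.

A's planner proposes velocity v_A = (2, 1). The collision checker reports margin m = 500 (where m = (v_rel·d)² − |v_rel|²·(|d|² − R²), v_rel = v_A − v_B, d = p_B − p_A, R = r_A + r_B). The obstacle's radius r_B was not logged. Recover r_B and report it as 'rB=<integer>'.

m = 500
d = (-7, 7);  v_rel = (-6, 5),  |v_rel|² = 61
v_rel×d = (-6)·(7) − (5)·(-7) = -7
since m = R²·61 − (-7)²:  R² = (49 + 500) / 61 = 9
R = √9 = 3  ⇒  r_B = 3 − 1 = 2

rB=2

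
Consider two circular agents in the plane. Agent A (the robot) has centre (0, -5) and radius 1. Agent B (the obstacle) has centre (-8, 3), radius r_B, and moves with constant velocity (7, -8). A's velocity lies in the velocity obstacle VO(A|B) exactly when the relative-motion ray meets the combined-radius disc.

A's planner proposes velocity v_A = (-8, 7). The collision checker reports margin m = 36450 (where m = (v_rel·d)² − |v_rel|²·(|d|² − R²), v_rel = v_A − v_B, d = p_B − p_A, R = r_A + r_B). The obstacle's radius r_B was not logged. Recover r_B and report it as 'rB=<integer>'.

m = 36450
d = (-8, 8);  v_rel = (-15, 15),  |v_rel|² = 450
v_rel×d = (-15)·(8) − (15)·(-8) = 0
since m = R²·450 − 0²:  R² = (0 + 36450) / 450 = 81
R = √81 = 9  ⇒  r_B = 9 − 1 = 8

rB=8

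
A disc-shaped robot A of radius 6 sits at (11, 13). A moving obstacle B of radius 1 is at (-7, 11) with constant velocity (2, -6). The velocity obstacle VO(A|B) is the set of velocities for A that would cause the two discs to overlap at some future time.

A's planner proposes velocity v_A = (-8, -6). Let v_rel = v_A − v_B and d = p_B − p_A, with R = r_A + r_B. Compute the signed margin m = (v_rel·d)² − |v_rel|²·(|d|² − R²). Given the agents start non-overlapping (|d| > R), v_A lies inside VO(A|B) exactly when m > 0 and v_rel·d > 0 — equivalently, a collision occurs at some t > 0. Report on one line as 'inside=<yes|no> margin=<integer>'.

d = (-18, -2),  |d|² = 328;  R = 6+1 = 7,  c = 328−7² = 279
v_rel = (-10, 0),  |v_rel|² = 100;  v_rel·d = (-10)·(-18) + (0)·(-2) = 180
100·t² − 360·t + 279 = 0  ⇒  m = 180² − 100·279 = 4500
m = 4500 > 0,  v_rel·d = 180 > 0  ⇒  inside

inside=yes margin=4500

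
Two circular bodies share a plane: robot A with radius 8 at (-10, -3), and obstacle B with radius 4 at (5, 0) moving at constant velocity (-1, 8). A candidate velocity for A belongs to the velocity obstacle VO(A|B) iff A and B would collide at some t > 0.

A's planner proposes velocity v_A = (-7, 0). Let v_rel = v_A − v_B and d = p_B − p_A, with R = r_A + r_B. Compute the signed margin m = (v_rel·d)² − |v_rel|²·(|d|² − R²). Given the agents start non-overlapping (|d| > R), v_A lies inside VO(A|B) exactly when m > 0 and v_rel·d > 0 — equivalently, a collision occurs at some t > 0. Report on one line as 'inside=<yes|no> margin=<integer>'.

d = (15, 3),  |d|² = 234;  R = 8+4 = 12,  c = 234−12² = 90
v_rel = (-6, -8),  |v_rel|² = 100;  v_rel·d = (-6)·(15) + (-8)·(3) = -114
100·t² + 228·t + 90 = 0  ⇒  m = (-114)² − 100·90 = 3996
m = 3996 > 0,  v_rel·d = -114 < 0  ⇒  outside

inside=no margin=3996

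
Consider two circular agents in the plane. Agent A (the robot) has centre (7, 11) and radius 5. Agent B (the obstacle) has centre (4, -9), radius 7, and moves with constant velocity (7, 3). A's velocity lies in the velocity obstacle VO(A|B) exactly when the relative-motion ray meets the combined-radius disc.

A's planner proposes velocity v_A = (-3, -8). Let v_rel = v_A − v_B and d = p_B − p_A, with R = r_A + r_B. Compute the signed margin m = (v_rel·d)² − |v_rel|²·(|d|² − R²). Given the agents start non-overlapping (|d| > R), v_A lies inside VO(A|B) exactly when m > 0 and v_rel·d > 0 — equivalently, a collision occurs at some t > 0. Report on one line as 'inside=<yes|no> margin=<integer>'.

d = (-3, -20),  |d|² = 409;  R = 5+7 = 12,  c = 409−12² = 265
v_rel = (-10, -11),  |v_rel|² = 221;  v_rel·d = (-10)·(-3) + (-11)·(-20) = 250
221·t² − 500·t + 265 = 0  ⇒  m = 250² − 221·265 = 3935
m = 3935 > 0,  v_rel·d = 250 > 0  ⇒  inside

inside=yes margin=3935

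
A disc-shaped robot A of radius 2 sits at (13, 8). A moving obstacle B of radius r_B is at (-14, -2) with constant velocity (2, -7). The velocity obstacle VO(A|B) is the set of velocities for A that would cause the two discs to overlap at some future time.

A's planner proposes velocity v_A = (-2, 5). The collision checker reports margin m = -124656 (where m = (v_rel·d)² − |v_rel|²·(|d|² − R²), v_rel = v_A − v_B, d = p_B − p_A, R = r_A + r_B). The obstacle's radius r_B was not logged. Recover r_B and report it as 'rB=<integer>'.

m = -124656
d = (-27, -10);  v_rel = (-4, 12),  |v_rel|² = 160
v_rel×d = (-4)·(-10) − (12)·(-27) = 364
since m = R²·160 − 364²:  R² = (132496 + -124656) / 160 = 49
R = √49 = 7  ⇒  r_B = 7 − 2 = 5

rB=5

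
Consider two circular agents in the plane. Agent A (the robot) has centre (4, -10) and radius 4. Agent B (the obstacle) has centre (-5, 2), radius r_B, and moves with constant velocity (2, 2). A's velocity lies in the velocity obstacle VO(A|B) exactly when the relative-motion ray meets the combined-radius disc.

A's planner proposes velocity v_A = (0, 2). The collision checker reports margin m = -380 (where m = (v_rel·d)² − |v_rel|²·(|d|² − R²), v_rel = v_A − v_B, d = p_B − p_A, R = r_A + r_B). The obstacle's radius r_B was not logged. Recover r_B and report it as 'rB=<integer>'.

m = -380
d = (-9, 12);  v_rel = (-2, 0),  |v_rel|² = 4
v_rel×d = (-2)·(12) − (0)·(-9) = -24
since m = R²·4 − (-24)²:  R² = (576 + -380) / 4 = 49
R = √49 = 7  ⇒  r_B = 7 − 4 = 3

rB=3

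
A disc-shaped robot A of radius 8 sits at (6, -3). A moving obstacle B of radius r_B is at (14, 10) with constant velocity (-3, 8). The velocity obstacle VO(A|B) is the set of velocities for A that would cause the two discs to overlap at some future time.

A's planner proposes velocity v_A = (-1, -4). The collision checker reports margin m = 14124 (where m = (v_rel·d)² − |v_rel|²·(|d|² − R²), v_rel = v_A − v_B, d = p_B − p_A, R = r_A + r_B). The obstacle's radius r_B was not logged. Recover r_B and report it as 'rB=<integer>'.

m = 14124
d = (8, 13);  v_rel = (2, -12),  |v_rel|² = 148
v_rel×d = (2)·(13) − (-12)·(8) = 122
since m = R²·148 − 122²:  R² = (14884 + 14124) / 148 = 196
R = √196 = 14  ⇒  r_B = 14 − 8 = 6

rB=6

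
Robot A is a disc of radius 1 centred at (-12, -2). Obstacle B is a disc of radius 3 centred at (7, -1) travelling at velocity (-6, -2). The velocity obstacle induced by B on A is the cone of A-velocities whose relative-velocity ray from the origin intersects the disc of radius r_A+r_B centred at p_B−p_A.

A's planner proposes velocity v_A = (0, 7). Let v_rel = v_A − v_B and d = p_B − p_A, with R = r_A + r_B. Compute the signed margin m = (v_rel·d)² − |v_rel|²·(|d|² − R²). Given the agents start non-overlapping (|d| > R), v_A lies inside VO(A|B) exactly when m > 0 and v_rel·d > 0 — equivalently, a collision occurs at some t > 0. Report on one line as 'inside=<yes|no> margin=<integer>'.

d = (19, 1),  |d|² = 362;  R = 1+3 = 4,  c = 362−4² = 346
v_rel = (6, 9),  |v_rel|² = 117;  v_rel·d = (6)·(19) + (9)·(1) = 123
117·t² − 246·t + 346 = 0  ⇒  m = 123² − 117·346 = -25353
m = -25353 < 0,  v_rel·d = 123 > 0  ⇒  outside

inside=no margin=-25353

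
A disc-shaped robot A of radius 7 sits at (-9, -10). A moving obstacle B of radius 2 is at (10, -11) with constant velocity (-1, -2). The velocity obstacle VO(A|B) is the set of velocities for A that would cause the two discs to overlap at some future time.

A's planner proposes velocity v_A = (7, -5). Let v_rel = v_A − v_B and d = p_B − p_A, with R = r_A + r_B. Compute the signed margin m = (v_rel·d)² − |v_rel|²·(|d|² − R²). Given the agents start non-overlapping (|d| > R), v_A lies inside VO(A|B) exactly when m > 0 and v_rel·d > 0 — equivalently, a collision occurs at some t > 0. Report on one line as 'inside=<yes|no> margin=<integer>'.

d = (19, -1),  |d|² = 362;  R = 7+2 = 9,  c = 362−9² = 281
v_rel = (8, -3),  |v_rel|² = 73;  v_rel·d = (8)·(19) + (-3)·(-1) = 155
73·t² − 310·t + 281 = 0  ⇒  m = 155² − 73·281 = 3512
m = 3512 > 0,  v_rel·d = 155 > 0  ⇒  inside

inside=yes margin=3512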